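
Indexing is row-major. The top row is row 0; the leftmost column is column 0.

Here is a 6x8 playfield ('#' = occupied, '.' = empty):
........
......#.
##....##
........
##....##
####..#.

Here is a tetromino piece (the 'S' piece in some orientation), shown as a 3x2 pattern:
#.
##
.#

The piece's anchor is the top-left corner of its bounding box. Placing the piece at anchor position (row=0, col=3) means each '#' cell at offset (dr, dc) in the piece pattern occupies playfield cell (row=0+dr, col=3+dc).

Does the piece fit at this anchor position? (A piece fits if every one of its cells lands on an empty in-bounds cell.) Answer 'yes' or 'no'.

Check each piece cell at anchor (0, 3):
  offset (0,0) -> (0,3): empty -> OK
  offset (1,0) -> (1,3): empty -> OK
  offset (1,1) -> (1,4): empty -> OK
  offset (2,1) -> (2,4): empty -> OK
All cells valid: yes

Answer: yes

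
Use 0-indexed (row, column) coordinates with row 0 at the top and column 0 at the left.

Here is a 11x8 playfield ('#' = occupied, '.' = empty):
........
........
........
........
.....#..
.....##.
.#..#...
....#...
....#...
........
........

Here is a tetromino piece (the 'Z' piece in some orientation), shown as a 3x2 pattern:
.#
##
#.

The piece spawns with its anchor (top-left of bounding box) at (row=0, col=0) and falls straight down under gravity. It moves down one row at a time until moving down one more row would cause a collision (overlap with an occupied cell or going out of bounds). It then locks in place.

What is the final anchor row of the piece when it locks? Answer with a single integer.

Answer: 4

Derivation:
Spawn at (row=0, col=0). Try each row:
  row 0: fits
  row 1: fits
  row 2: fits
  row 3: fits
  row 4: fits
  row 5: blocked -> lock at row 4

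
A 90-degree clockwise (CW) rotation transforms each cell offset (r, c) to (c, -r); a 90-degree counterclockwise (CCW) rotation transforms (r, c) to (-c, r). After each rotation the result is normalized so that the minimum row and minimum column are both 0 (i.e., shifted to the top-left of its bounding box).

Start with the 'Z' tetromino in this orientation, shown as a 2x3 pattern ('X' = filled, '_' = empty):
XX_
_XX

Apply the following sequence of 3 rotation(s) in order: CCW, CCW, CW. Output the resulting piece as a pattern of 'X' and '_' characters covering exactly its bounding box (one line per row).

Answer: _X
XX
X_

Derivation:
Start:
XX_
_XX
After rotation 1 (CCW):
_X
XX
X_
After rotation 2 (CCW):
XX_
_XX
After rotation 3 (CW):
_X
XX
X_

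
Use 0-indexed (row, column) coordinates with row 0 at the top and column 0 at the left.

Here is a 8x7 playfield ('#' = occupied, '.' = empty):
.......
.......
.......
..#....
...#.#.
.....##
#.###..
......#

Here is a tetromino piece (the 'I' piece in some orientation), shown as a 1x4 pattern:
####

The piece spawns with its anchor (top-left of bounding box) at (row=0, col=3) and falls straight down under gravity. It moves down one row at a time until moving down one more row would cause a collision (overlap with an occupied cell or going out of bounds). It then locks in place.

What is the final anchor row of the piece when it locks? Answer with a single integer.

Answer: 3

Derivation:
Spawn at (row=0, col=3). Try each row:
  row 0: fits
  row 1: fits
  row 2: fits
  row 3: fits
  row 4: blocked -> lock at row 3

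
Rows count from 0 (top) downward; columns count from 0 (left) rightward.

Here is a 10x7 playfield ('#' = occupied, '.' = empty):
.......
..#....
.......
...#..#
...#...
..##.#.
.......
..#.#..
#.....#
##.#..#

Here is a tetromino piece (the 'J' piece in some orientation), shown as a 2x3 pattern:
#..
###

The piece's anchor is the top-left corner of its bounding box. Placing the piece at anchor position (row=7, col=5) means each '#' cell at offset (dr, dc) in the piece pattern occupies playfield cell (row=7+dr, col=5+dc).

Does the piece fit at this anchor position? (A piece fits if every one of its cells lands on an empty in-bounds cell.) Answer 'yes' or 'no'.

Check each piece cell at anchor (7, 5):
  offset (0,0) -> (7,5): empty -> OK
  offset (1,0) -> (8,5): empty -> OK
  offset (1,1) -> (8,6): occupied ('#') -> FAIL
  offset (1,2) -> (8,7): out of bounds -> FAIL
All cells valid: no

Answer: no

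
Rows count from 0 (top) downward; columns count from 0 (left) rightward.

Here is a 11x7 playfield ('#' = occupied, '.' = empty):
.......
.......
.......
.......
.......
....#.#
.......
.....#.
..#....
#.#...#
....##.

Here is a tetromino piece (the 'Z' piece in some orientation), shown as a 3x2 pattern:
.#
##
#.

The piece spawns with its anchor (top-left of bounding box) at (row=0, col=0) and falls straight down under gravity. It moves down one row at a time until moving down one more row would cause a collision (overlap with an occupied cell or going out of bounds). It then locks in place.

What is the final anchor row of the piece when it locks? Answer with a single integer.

Answer: 6

Derivation:
Spawn at (row=0, col=0). Try each row:
  row 0: fits
  row 1: fits
  row 2: fits
  row 3: fits
  row 4: fits
  row 5: fits
  row 6: fits
  row 7: blocked -> lock at row 6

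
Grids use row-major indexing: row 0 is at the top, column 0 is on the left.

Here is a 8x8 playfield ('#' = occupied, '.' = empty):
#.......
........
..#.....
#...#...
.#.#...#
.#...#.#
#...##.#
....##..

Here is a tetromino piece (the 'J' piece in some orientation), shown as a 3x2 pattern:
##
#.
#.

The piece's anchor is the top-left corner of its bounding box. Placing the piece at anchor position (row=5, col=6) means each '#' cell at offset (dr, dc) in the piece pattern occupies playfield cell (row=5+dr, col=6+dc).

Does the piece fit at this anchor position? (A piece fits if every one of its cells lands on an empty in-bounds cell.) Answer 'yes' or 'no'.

Check each piece cell at anchor (5, 6):
  offset (0,0) -> (5,6): empty -> OK
  offset (0,1) -> (5,7): occupied ('#') -> FAIL
  offset (1,0) -> (6,6): empty -> OK
  offset (2,0) -> (7,6): empty -> OK
All cells valid: no

Answer: no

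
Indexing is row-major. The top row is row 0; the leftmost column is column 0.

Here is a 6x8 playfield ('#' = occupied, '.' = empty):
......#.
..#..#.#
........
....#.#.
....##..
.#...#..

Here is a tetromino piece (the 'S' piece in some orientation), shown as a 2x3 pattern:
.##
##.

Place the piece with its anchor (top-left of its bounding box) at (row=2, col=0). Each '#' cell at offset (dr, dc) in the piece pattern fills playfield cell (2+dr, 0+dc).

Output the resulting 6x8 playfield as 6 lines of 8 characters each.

Fill (2+0,0+1) = (2,1)
Fill (2+0,0+2) = (2,2)
Fill (2+1,0+0) = (3,0)
Fill (2+1,0+1) = (3,1)

Answer: ......#.
..#..#.#
.##.....
##..#.#.
....##..
.#...#..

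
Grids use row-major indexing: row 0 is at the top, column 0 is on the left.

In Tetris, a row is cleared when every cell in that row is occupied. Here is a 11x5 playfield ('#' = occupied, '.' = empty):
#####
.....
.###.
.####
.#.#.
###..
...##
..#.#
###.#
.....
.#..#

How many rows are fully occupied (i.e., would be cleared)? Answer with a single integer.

Answer: 1

Derivation:
Check each row:
  row 0: 0 empty cells -> FULL (clear)
  row 1: 5 empty cells -> not full
  row 2: 2 empty cells -> not full
  row 3: 1 empty cell -> not full
  row 4: 3 empty cells -> not full
  row 5: 2 empty cells -> not full
  row 6: 3 empty cells -> not full
  row 7: 3 empty cells -> not full
  row 8: 1 empty cell -> not full
  row 9: 5 empty cells -> not full
  row 10: 3 empty cells -> not full
Total rows cleared: 1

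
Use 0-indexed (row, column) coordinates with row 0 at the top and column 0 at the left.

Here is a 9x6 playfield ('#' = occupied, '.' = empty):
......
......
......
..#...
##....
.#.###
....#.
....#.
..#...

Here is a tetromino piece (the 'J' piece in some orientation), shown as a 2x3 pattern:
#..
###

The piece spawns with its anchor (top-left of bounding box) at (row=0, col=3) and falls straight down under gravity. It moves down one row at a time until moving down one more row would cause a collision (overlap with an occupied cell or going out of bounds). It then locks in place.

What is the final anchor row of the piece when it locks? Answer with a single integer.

Spawn at (row=0, col=3). Try each row:
  row 0: fits
  row 1: fits
  row 2: fits
  row 3: fits
  row 4: blocked -> lock at row 3

Answer: 3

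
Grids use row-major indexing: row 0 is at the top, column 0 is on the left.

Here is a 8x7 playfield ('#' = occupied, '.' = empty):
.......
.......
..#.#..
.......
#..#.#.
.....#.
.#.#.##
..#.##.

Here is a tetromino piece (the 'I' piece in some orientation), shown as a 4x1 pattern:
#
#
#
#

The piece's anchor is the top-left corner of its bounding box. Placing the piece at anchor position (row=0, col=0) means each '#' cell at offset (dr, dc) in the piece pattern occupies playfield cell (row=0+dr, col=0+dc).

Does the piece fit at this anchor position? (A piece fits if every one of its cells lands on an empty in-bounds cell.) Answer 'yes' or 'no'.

Check each piece cell at anchor (0, 0):
  offset (0,0) -> (0,0): empty -> OK
  offset (1,0) -> (1,0): empty -> OK
  offset (2,0) -> (2,0): empty -> OK
  offset (3,0) -> (3,0): empty -> OK
All cells valid: yes

Answer: yes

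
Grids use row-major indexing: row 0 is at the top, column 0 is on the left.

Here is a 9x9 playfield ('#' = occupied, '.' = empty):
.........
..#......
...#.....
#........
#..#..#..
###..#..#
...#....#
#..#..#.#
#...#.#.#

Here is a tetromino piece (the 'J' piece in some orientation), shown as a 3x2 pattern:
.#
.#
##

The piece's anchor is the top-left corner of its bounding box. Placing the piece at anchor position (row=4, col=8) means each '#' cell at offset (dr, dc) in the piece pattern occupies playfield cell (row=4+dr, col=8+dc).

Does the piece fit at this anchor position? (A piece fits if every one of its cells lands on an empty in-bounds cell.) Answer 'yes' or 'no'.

Answer: no

Derivation:
Check each piece cell at anchor (4, 8):
  offset (0,1) -> (4,9): out of bounds -> FAIL
  offset (1,1) -> (5,9): out of bounds -> FAIL
  offset (2,0) -> (6,8): occupied ('#') -> FAIL
  offset (2,1) -> (6,9): out of bounds -> FAIL
All cells valid: no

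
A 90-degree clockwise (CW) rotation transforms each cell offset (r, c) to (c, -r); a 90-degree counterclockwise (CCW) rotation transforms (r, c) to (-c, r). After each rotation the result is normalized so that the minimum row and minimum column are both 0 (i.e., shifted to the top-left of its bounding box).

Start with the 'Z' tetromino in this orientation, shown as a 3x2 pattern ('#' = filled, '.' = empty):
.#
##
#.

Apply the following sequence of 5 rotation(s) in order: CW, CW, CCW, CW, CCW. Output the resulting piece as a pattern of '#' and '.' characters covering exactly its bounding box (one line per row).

Start:
.#
##
#.
After rotation 1 (CW):
##.
.##
After rotation 2 (CW):
.#
##
#.
After rotation 3 (CCW):
##.
.##
After rotation 4 (CW):
.#
##
#.
After rotation 5 (CCW):
##.
.##

Answer: ##.
.##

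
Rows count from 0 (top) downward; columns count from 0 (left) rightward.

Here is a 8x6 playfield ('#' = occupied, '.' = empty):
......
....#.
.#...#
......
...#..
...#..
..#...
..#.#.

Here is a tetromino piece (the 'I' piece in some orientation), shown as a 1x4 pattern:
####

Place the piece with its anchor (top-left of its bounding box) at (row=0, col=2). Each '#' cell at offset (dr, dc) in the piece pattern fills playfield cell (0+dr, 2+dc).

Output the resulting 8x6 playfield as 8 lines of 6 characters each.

Answer: ..####
....#.
.#...#
......
...#..
...#..
..#...
..#.#.

Derivation:
Fill (0+0,2+0) = (0,2)
Fill (0+0,2+1) = (0,3)
Fill (0+0,2+2) = (0,4)
Fill (0+0,2+3) = (0,5)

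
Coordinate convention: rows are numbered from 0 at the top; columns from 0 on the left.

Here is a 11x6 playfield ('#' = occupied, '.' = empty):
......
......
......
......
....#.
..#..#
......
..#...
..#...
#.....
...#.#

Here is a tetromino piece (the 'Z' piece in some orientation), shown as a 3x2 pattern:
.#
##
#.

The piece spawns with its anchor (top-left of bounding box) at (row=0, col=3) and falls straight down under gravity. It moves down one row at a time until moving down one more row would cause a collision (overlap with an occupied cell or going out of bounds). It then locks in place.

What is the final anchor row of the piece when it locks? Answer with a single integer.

Answer: 2

Derivation:
Spawn at (row=0, col=3). Try each row:
  row 0: fits
  row 1: fits
  row 2: fits
  row 3: blocked -> lock at row 2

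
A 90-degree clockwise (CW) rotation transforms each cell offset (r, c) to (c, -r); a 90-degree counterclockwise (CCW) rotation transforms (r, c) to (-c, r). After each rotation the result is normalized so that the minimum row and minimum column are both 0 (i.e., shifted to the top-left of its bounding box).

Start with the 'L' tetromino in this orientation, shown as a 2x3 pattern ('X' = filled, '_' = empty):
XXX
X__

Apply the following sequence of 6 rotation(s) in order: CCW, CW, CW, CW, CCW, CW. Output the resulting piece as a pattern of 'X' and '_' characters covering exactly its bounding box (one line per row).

Answer: __X
XXX

Derivation:
Start:
XXX
X__
After rotation 1 (CCW):
X_
X_
XX
After rotation 2 (CW):
XXX
X__
After rotation 3 (CW):
XX
_X
_X
After rotation 4 (CW):
__X
XXX
After rotation 5 (CCW):
XX
_X
_X
After rotation 6 (CW):
__X
XXX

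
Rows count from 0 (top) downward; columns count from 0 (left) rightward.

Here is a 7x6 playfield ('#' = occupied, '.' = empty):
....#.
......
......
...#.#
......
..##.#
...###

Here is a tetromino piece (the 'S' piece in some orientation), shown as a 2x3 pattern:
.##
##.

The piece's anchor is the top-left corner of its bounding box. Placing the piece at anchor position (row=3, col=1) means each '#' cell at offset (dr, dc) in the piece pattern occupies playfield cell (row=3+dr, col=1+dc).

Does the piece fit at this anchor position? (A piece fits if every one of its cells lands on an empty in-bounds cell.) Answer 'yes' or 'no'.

Check each piece cell at anchor (3, 1):
  offset (0,1) -> (3,2): empty -> OK
  offset (0,2) -> (3,3): occupied ('#') -> FAIL
  offset (1,0) -> (4,1): empty -> OK
  offset (1,1) -> (4,2): empty -> OK
All cells valid: no

Answer: no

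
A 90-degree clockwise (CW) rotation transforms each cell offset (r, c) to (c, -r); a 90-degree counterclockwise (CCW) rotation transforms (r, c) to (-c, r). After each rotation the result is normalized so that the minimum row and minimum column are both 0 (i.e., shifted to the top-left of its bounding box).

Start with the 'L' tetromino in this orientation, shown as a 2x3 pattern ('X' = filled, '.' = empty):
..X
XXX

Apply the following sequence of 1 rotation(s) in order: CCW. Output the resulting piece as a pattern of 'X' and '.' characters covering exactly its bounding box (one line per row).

Start:
..X
XXX
After rotation 1 (CCW):
XX
.X
.X

Answer: XX
.X
.X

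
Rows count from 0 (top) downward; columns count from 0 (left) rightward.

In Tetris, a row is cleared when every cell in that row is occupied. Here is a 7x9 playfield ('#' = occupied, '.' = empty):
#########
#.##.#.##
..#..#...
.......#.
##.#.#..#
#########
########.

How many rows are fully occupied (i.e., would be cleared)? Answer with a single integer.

Check each row:
  row 0: 0 empty cells -> FULL (clear)
  row 1: 3 empty cells -> not full
  row 2: 7 empty cells -> not full
  row 3: 8 empty cells -> not full
  row 4: 4 empty cells -> not full
  row 5: 0 empty cells -> FULL (clear)
  row 6: 1 empty cell -> not full
Total rows cleared: 2

Answer: 2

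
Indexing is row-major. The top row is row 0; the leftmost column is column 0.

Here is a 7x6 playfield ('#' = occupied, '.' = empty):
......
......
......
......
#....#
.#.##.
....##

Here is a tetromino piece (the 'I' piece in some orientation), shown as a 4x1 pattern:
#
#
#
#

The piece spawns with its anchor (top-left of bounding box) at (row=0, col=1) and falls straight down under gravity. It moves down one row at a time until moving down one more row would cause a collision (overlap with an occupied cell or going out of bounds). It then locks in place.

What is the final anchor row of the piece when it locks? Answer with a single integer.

Spawn at (row=0, col=1). Try each row:
  row 0: fits
  row 1: fits
  row 2: blocked -> lock at row 1

Answer: 1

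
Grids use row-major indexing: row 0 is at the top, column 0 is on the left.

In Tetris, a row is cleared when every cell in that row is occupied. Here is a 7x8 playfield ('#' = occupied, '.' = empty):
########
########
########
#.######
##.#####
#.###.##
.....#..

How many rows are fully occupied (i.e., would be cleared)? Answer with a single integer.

Answer: 3

Derivation:
Check each row:
  row 0: 0 empty cells -> FULL (clear)
  row 1: 0 empty cells -> FULL (clear)
  row 2: 0 empty cells -> FULL (clear)
  row 3: 1 empty cell -> not full
  row 4: 1 empty cell -> not full
  row 5: 2 empty cells -> not full
  row 6: 7 empty cells -> not full
Total rows cleared: 3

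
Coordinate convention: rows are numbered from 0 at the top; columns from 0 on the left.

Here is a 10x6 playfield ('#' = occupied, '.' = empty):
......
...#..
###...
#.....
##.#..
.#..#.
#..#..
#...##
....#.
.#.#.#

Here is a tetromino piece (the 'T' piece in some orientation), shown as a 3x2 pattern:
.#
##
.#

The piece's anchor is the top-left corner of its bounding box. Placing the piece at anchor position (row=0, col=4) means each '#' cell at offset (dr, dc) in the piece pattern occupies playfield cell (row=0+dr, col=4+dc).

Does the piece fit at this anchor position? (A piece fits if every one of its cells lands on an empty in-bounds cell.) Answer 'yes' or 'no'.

Check each piece cell at anchor (0, 4):
  offset (0,1) -> (0,5): empty -> OK
  offset (1,0) -> (1,4): empty -> OK
  offset (1,1) -> (1,5): empty -> OK
  offset (2,1) -> (2,5): empty -> OK
All cells valid: yes

Answer: yes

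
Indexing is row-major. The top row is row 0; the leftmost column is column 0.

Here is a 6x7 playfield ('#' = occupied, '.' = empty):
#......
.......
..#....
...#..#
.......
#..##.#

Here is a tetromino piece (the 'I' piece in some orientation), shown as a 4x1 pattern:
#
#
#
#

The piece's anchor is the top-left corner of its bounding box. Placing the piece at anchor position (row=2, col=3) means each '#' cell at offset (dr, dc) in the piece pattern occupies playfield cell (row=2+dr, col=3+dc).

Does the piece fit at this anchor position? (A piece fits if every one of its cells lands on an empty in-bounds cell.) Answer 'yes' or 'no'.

Answer: no

Derivation:
Check each piece cell at anchor (2, 3):
  offset (0,0) -> (2,3): empty -> OK
  offset (1,0) -> (3,3): occupied ('#') -> FAIL
  offset (2,0) -> (4,3): empty -> OK
  offset (3,0) -> (5,3): occupied ('#') -> FAIL
All cells valid: no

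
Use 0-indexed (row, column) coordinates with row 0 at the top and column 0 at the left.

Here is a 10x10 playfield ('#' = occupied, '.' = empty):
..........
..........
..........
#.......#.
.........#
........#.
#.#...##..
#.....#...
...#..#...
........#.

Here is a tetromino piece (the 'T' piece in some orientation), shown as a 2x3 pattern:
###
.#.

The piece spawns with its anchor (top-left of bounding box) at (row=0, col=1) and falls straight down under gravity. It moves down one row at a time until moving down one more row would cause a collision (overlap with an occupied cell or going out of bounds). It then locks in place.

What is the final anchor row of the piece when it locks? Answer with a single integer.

Spawn at (row=0, col=1). Try each row:
  row 0: fits
  row 1: fits
  row 2: fits
  row 3: fits
  row 4: fits
  row 5: blocked -> lock at row 4

Answer: 4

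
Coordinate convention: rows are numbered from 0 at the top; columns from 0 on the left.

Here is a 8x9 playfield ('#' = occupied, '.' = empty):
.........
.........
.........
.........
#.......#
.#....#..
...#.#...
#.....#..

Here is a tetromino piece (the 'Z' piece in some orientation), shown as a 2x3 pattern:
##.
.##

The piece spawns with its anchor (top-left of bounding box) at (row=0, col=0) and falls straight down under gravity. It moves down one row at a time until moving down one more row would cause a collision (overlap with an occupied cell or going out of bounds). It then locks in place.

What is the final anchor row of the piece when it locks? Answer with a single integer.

Answer: 3

Derivation:
Spawn at (row=0, col=0). Try each row:
  row 0: fits
  row 1: fits
  row 2: fits
  row 3: fits
  row 4: blocked -> lock at row 3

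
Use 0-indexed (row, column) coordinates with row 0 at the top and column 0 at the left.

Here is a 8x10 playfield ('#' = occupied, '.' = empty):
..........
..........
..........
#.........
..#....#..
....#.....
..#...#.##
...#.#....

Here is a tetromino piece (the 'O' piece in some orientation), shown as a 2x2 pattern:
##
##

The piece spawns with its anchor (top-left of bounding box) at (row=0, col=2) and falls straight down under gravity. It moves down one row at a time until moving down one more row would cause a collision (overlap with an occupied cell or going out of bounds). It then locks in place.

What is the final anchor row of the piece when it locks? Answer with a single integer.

Spawn at (row=0, col=2). Try each row:
  row 0: fits
  row 1: fits
  row 2: fits
  row 3: blocked -> lock at row 2

Answer: 2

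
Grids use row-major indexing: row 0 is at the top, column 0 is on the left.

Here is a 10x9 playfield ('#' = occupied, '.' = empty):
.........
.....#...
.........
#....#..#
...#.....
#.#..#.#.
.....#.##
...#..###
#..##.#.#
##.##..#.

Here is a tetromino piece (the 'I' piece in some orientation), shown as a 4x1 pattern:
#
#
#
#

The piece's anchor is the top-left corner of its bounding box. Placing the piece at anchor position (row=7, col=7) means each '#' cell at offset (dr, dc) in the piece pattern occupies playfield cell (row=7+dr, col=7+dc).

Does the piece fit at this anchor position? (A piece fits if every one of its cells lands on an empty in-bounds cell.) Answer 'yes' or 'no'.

Answer: no

Derivation:
Check each piece cell at anchor (7, 7):
  offset (0,0) -> (7,7): occupied ('#') -> FAIL
  offset (1,0) -> (8,7): empty -> OK
  offset (2,0) -> (9,7): occupied ('#') -> FAIL
  offset (3,0) -> (10,7): out of bounds -> FAIL
All cells valid: no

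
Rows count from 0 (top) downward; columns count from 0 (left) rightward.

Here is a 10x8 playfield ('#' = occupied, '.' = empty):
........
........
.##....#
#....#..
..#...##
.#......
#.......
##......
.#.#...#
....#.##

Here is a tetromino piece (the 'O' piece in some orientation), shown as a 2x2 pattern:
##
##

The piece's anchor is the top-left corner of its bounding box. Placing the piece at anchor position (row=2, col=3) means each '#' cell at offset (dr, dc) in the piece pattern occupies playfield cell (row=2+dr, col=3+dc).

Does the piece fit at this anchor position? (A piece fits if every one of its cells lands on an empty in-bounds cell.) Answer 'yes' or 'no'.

Check each piece cell at anchor (2, 3):
  offset (0,0) -> (2,3): empty -> OK
  offset (0,1) -> (2,4): empty -> OK
  offset (1,0) -> (3,3): empty -> OK
  offset (1,1) -> (3,4): empty -> OK
All cells valid: yes

Answer: yes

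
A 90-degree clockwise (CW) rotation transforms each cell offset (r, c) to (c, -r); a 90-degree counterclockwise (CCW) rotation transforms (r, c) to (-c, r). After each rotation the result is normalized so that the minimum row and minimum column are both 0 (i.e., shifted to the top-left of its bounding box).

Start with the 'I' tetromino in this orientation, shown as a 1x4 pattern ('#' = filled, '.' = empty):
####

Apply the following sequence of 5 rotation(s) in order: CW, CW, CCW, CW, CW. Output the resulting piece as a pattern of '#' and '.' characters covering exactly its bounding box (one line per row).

Answer: #
#
#
#

Derivation:
Start:
####
After rotation 1 (CW):
#
#
#
#
After rotation 2 (CW):
####
After rotation 3 (CCW):
#
#
#
#
After rotation 4 (CW):
####
After rotation 5 (CW):
#
#
#
#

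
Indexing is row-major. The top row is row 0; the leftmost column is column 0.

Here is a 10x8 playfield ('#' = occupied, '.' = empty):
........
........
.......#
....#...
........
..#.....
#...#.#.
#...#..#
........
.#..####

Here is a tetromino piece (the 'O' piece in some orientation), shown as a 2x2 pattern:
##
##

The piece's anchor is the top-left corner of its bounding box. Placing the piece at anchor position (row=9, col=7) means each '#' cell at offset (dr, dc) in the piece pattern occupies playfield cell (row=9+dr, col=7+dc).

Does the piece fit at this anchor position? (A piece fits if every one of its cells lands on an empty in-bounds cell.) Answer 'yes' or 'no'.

Answer: no

Derivation:
Check each piece cell at anchor (9, 7):
  offset (0,0) -> (9,7): occupied ('#') -> FAIL
  offset (0,1) -> (9,8): out of bounds -> FAIL
  offset (1,0) -> (10,7): out of bounds -> FAIL
  offset (1,1) -> (10,8): out of bounds -> FAIL
All cells valid: no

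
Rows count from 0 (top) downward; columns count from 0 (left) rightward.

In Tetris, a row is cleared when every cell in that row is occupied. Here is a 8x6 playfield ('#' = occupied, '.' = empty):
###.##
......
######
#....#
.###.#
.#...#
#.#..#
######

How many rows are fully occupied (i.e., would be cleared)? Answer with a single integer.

Check each row:
  row 0: 1 empty cell -> not full
  row 1: 6 empty cells -> not full
  row 2: 0 empty cells -> FULL (clear)
  row 3: 4 empty cells -> not full
  row 4: 2 empty cells -> not full
  row 5: 4 empty cells -> not full
  row 6: 3 empty cells -> not full
  row 7: 0 empty cells -> FULL (clear)
Total rows cleared: 2

Answer: 2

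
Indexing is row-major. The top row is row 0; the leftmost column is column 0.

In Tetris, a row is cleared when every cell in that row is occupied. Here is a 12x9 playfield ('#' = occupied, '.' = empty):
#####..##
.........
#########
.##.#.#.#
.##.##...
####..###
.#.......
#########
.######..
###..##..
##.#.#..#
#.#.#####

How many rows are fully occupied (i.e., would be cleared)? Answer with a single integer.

Check each row:
  row 0: 2 empty cells -> not full
  row 1: 9 empty cells -> not full
  row 2: 0 empty cells -> FULL (clear)
  row 3: 4 empty cells -> not full
  row 4: 5 empty cells -> not full
  row 5: 2 empty cells -> not full
  row 6: 8 empty cells -> not full
  row 7: 0 empty cells -> FULL (clear)
  row 8: 3 empty cells -> not full
  row 9: 4 empty cells -> not full
  row 10: 4 empty cells -> not full
  row 11: 2 empty cells -> not full
Total rows cleared: 2

Answer: 2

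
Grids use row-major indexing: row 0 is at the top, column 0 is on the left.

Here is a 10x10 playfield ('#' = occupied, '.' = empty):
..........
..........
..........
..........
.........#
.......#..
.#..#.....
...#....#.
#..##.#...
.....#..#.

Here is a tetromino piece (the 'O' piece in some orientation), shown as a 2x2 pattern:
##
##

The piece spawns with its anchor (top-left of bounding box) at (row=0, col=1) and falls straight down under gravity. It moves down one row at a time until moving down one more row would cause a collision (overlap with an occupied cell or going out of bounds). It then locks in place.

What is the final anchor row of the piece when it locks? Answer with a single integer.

Answer: 4

Derivation:
Spawn at (row=0, col=1). Try each row:
  row 0: fits
  row 1: fits
  row 2: fits
  row 3: fits
  row 4: fits
  row 5: blocked -> lock at row 4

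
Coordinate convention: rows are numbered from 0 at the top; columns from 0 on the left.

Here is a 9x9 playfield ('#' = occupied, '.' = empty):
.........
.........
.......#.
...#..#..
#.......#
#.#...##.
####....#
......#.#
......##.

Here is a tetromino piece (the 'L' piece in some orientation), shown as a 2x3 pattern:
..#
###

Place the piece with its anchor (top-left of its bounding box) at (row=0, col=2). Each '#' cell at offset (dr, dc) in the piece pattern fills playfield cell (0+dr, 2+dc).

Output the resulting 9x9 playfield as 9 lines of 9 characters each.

Fill (0+0,2+2) = (0,4)
Fill (0+1,2+0) = (1,2)
Fill (0+1,2+1) = (1,3)
Fill (0+1,2+2) = (1,4)

Answer: ....#....
..###....
.......#.
...#..#..
#.......#
#.#...##.
####....#
......#.#
......##.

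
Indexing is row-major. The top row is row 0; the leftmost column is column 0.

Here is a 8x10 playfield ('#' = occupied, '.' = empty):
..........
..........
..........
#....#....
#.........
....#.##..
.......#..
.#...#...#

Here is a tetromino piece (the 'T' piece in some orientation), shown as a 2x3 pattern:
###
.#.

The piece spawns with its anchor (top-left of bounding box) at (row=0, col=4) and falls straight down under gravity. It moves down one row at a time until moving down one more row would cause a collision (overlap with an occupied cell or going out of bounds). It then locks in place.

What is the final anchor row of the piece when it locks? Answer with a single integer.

Answer: 1

Derivation:
Spawn at (row=0, col=4). Try each row:
  row 0: fits
  row 1: fits
  row 2: blocked -> lock at row 1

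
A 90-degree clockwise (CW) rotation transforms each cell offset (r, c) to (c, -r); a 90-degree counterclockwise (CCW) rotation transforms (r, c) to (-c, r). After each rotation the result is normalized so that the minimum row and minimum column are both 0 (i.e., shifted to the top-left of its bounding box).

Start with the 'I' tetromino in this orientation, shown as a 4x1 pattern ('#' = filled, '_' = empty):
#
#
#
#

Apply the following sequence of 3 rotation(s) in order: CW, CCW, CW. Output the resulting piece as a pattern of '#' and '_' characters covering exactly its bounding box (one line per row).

Answer: ####

Derivation:
Start:
#
#
#
#
After rotation 1 (CW):
####
After rotation 2 (CCW):
#
#
#
#
After rotation 3 (CW):
####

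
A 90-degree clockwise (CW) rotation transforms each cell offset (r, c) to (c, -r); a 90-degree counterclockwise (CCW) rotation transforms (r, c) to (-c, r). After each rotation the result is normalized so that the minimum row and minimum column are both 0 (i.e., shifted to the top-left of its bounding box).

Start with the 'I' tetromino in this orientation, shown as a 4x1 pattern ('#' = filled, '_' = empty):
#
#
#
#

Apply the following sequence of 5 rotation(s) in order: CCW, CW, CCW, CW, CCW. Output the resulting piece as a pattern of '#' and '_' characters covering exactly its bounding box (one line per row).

Start:
#
#
#
#
After rotation 1 (CCW):
####
After rotation 2 (CW):
#
#
#
#
After rotation 3 (CCW):
####
After rotation 4 (CW):
#
#
#
#
After rotation 5 (CCW):
####

Answer: ####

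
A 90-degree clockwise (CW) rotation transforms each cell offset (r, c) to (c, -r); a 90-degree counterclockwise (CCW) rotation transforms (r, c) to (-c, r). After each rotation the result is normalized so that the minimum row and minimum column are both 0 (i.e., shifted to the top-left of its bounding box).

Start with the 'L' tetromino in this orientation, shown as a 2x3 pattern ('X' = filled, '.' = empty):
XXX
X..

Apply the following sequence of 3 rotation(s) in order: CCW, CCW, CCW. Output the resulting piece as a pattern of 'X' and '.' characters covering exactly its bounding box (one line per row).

Answer: XX
.X
.X

Derivation:
Start:
XXX
X..
After rotation 1 (CCW):
X.
X.
XX
After rotation 2 (CCW):
..X
XXX
After rotation 3 (CCW):
XX
.X
.X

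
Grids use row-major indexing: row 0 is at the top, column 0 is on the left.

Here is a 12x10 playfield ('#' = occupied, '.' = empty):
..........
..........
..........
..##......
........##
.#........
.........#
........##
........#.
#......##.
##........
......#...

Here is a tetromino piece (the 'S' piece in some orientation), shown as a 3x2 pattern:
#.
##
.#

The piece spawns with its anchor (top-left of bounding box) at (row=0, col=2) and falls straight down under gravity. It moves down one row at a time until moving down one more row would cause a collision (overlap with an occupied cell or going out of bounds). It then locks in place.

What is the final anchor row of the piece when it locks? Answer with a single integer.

Answer: 0

Derivation:
Spawn at (row=0, col=2). Try each row:
  row 0: fits
  row 1: blocked -> lock at row 0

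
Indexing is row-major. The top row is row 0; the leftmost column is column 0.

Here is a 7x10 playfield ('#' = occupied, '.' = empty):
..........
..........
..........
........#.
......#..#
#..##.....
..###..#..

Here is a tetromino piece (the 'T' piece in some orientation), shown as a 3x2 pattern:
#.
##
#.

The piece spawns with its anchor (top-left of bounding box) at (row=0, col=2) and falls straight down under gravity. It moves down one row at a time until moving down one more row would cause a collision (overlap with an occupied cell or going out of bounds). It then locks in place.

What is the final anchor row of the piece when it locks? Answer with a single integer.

Answer: 3

Derivation:
Spawn at (row=0, col=2). Try each row:
  row 0: fits
  row 1: fits
  row 2: fits
  row 3: fits
  row 4: blocked -> lock at row 3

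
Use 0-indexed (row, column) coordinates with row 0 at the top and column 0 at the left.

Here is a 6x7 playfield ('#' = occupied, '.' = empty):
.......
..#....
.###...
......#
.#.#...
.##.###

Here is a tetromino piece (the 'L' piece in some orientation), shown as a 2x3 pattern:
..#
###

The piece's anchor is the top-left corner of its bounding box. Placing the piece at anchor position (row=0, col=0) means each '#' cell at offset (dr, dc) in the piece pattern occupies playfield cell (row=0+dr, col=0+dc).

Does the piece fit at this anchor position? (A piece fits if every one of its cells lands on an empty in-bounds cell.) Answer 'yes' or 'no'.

Answer: no

Derivation:
Check each piece cell at anchor (0, 0):
  offset (0,2) -> (0,2): empty -> OK
  offset (1,0) -> (1,0): empty -> OK
  offset (1,1) -> (1,1): empty -> OK
  offset (1,2) -> (1,2): occupied ('#') -> FAIL
All cells valid: no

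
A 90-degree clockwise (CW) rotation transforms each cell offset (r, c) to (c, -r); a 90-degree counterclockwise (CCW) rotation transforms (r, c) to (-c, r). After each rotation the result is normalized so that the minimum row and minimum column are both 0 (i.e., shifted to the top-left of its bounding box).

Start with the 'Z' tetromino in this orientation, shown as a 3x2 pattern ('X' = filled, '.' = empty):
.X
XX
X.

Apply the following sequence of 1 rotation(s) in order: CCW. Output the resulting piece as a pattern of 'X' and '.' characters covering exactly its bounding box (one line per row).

Answer: XX.
.XX

Derivation:
Start:
.X
XX
X.
After rotation 1 (CCW):
XX.
.XX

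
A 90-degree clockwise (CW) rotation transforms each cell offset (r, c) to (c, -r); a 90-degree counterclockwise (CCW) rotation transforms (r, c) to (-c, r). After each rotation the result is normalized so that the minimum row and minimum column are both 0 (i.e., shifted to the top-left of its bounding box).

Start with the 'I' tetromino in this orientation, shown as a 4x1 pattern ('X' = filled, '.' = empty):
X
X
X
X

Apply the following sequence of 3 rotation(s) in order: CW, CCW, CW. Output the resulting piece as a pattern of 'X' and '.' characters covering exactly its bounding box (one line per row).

Answer: XXXX

Derivation:
Start:
X
X
X
X
After rotation 1 (CW):
XXXX
After rotation 2 (CCW):
X
X
X
X
After rotation 3 (CW):
XXXX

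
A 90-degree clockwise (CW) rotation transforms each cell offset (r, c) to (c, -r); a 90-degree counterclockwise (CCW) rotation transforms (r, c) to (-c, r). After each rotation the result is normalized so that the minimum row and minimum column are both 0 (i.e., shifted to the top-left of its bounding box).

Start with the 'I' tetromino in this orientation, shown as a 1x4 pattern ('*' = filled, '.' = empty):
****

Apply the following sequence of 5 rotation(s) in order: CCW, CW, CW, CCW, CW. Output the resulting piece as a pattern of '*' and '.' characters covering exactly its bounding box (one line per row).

Start:
****
After rotation 1 (CCW):
*
*
*
*
After rotation 2 (CW):
****
After rotation 3 (CW):
*
*
*
*
After rotation 4 (CCW):
****
After rotation 5 (CW):
*
*
*
*

Answer: *
*
*
*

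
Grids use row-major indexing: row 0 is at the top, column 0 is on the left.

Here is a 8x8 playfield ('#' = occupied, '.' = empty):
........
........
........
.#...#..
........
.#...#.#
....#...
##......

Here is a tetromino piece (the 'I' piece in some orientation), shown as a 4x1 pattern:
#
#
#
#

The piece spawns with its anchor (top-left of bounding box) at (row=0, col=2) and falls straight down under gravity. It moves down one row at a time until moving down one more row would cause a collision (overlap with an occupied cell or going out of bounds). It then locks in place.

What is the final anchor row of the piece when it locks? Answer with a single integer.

Spawn at (row=0, col=2). Try each row:
  row 0: fits
  row 1: fits
  row 2: fits
  row 3: fits
  row 4: fits
  row 5: blocked -> lock at row 4

Answer: 4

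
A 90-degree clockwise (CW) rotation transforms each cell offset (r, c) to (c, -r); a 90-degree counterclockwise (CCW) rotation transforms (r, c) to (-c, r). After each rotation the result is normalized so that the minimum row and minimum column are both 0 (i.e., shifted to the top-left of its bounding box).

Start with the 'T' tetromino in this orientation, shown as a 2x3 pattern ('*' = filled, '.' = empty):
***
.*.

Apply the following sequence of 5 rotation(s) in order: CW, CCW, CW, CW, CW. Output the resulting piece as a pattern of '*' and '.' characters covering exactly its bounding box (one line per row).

Start:
***
.*.
After rotation 1 (CW):
.*
**
.*
After rotation 2 (CCW):
***
.*.
After rotation 3 (CW):
.*
**
.*
After rotation 4 (CW):
.*.
***
After rotation 5 (CW):
*.
**
*.

Answer: *.
**
*.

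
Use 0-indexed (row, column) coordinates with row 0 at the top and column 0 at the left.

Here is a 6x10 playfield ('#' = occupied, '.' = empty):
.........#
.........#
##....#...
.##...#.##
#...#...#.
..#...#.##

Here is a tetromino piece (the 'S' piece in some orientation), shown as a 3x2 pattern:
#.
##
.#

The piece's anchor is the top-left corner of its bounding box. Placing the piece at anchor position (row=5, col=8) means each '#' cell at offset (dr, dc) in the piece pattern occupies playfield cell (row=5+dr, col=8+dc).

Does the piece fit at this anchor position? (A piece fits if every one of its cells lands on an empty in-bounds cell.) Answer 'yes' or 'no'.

Check each piece cell at anchor (5, 8):
  offset (0,0) -> (5,8): occupied ('#') -> FAIL
  offset (1,0) -> (6,8): out of bounds -> FAIL
  offset (1,1) -> (6,9): out of bounds -> FAIL
  offset (2,1) -> (7,9): out of bounds -> FAIL
All cells valid: no

Answer: no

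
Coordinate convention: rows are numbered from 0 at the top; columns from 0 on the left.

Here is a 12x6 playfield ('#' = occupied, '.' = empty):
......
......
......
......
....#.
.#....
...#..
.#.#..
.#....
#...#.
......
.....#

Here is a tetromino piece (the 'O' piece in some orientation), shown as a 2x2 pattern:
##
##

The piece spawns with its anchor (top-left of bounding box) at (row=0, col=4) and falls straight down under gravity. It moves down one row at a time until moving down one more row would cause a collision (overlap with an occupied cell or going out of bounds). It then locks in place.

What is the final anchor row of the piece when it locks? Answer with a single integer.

Answer: 2

Derivation:
Spawn at (row=0, col=4). Try each row:
  row 0: fits
  row 1: fits
  row 2: fits
  row 3: blocked -> lock at row 2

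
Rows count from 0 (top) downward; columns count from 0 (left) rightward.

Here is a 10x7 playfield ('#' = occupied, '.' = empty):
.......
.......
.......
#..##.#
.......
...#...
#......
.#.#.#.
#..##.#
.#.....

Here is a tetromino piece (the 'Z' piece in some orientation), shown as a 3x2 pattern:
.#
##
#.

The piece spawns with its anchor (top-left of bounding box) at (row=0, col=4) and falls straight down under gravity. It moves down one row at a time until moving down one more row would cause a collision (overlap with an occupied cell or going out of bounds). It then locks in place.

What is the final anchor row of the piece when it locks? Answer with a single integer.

Answer: 0

Derivation:
Spawn at (row=0, col=4). Try each row:
  row 0: fits
  row 1: blocked -> lock at row 0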